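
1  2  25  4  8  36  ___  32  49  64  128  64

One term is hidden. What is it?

Reading positions in blocks of 3 reveals the pattern AAB — 2 tracks woven together.
Stream A: 1, 2, 4, 8, ?, 32, 64, 128 — powers of 2.
Stream B: 25, 36, 49, 64 — the squares 5², 6², 7², ….
So the missing entry in stream A is 16.

16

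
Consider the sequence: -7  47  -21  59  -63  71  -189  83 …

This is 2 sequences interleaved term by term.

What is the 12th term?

107

Split by position mod 2 into 2 tracks.
Stream A: -7, -21, -63, -189 (a geometric progression (common ratio 3)).
Stream B: 47, 59, 71, 83 (adding 12 each time).
The 12th slot belongs to stream B; its 6th term is 107.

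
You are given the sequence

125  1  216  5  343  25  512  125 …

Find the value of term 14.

Odd-indexed and even-indexed terms follow separate rules.
Track A: 125, 216, 343, 512. Perfect cubes starting at 5³.
Track B: 1, 5, 25, 125. A geometric progression (common ratio 5).
Position 14 → track B, term 7 = 15625.

15625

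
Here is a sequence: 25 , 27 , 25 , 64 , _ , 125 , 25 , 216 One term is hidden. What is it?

Odd-indexed and even-indexed terms follow separate rules.
Track A: 25, 25, ?, 25 (the constant sequence 25).
Track B: 27, 64, 125, 216 (the cubes 3³, 4³, 5³, …).
Track A's pattern makes the blank 25.

25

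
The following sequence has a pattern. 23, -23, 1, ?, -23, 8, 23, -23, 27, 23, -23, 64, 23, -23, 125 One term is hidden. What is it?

23

The slot pattern repeats as AAB (period 3), so there are 2 interleaved tracks.
Track A: 23, -23, ?, -23, 23, -23, 23, -23, 23, -23. The oscillation 23·(−1)^(n+1).
Track B: 1, 8, 27, 64, 125. Perfect cubes starting at 1³.
Filling track A at index 3 by its rule yields 23.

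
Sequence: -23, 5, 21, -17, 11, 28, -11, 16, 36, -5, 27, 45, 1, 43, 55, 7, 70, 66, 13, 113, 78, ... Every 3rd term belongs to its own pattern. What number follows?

19

Taking every 3rd term gives 3 separate tracks.
Subsequence A: -23, -17, -11, -5, 1, 7, 13. Arithmetic with common difference +6.
Subsequence B: 5, 11, 16, 27, 43, 70, 113. Each term equals the sum of the previous two.
Subsequence C: 21, 28, 36, 45, 55, 66, 78. The triangular numbers T_6, T_7, ….
Position 22 falls in subsequence A as its term 8, giving 19.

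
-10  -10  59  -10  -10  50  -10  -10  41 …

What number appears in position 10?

The slot pattern repeats as AAB (period 3), so there are 2 interleaved tracks.
Track A is -10, -10, -10, -10, -10, -10, which is always -10.
Track B is 59, 50, 41, which is arithmetic with common difference −9.
Position 10 → track A, term 7 = -10.

-10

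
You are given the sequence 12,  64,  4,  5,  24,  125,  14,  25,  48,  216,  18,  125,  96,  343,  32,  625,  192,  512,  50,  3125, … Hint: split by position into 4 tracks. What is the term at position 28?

78125

Taking every 4th term gives 4 separate tracks.
Subsequence A is 12, 24, 48, 96, 192, which is multiplying by 2 each time.
Subsequence B is 64, 125, 216, 343, 512, which is consecutive cubes n³ from n = 4.
Subsequence C is 4, 14, 18, 32, 50, which is Fibonacci-style (each term is the sum of the two before it).
Subsequence D is 5, 25, 125, 625, 3125, which is powers of 5.
Position 28 falls in subsequence D as its term 7, giving 78125.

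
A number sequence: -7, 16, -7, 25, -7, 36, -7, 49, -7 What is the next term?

Taking every 2nd term gives 2 separate tracks.
Track A = -7, -7, -7, -7, -7: always -7.
Track B = 16, 25, 36, 49: consecutive squares n² from n = 4.
The 10th slot belongs to track B; its 5th term is 64.

64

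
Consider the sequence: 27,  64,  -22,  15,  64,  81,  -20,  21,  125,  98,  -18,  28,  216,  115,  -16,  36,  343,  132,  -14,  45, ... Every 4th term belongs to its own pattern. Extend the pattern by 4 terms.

512, 149, -12, 55

Split by position mod 4: positions 1, 5, 9, … form one track, and each other residue class forms its own.
Subsequence A = 27, 64, 125, 216, 343: consecutive cubes n³ from n = 3.
Subsequence B = 64, 81, 98, 115, 132: adding 17 each time.
Subsequence C = -22, -20, -18, -16, -14: arithmetic with common difference +2.
Subsequence D = 15, 21, 28, 36, 45: triangular numbers n(n+1)/2 for n = 5, 6, ….
Position 21 falls in subsequence A as its term 6, giving 512.
Term 22 comes from subsequence B (its 6th entry): 149.
Position 23 → subsequence C, term 6 = -12.
Position 24 falls in subsequence D as its term 6, giving 55.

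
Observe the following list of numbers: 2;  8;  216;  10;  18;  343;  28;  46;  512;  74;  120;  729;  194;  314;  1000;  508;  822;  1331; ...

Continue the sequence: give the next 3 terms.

Positions follow the repeating pattern AAB; grouping by letter gives 2 tracks.
Track A: 2, 8, 10, 18, 28, 46, 74, 120, 194, 314, 508, 822 — a Fibonacci-like recurrence a_n = a_{n-1} + a_{n-2}.
Track B: 216, 343, 512, 729, 1000, 1331 — perfect cubes starting at 6³.
Term 19 comes from track A (its 13th entry): 1330.
The 20th slot belongs to track A; its 14th term is 2152.
Position 21 falls in track B as its term 7, giving 1728.

1330, 2152, 1728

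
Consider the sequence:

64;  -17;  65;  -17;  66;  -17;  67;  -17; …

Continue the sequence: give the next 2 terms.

Split by position mod 2 into 2 tracks.
Stream A: 64, 65, 66, 67. Adding 1 each time.
Stream B: -17, -17, -17, -17. Constant -17.
Position 9 → stream A, term 5 = 68.
The 10th slot belongs to stream B; its 5th term is -17.

68, -17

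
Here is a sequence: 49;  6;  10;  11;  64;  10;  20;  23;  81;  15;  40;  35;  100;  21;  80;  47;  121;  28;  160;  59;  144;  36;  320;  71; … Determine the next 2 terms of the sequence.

Taking every 4th term gives 4 separate tracks.
Stream A is 49, 64, 81, 100, 121, 144, which is consecutive squares n² from n = 7.
Stream B is 6, 10, 15, 21, 28, 36, which is the triangular numbers T_3, T_4, ….
Stream C is 10, 20, 40, 80, 160, 320, which is multiplying by 2 each time.
Stream D is 11, 23, 35, 47, 59, 71, which is linear: a_n = -1 + 12·n.
The 25th slot belongs to stream A; its 7th term is 169.
Position 26 falls in stream B as its term 7, giving 45.

169, 45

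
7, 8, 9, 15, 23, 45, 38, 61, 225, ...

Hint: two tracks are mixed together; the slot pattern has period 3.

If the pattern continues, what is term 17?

1097

Reading positions in blocks of 3 reveals the pattern AAB — 2 tracks woven together.
Track A: 7, 8, 15, 23, 38, 61 (Fibonacci-style (each term is the sum of the two before it)).
Track B: 9, 45, 225 (geometric with ratio 5).
Term 17 comes from track A (its 12th entry): 1097.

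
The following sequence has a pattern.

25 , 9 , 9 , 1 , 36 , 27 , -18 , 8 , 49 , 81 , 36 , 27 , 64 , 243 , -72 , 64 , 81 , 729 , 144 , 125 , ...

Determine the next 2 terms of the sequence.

100, 2187

Read the sequence 4 terms at a time; column i is its own pattern.
Track A = 25, 36, 49, 64, 81: the squares 5², 6², 7², ….
Track B = 9, 27, 81, 243, 729: powers 3^2, 3^3, 3^4, ….
Track C = 9, -18, 36, -72, 144: multiplying by -2 each time.
Track D = 1, 8, 27, 64, 125: perfect cubes starting at 1³.
Position 21 falls in track A as its term 6, giving 100.
The 22nd slot belongs to track B; its 6th term is 2187.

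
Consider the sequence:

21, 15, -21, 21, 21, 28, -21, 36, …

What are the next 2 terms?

21, 45

Odd-indexed and even-indexed terms follow separate rules.
Track A: 21, -21, 21, -21 (alternating ±21).
Track B: 15, 21, 28, 36 (triangular numbers starting at T_5).
Term 9 comes from track A (its 5th entry): 21.
Position 10 falls in track B as its term 5, giving 45.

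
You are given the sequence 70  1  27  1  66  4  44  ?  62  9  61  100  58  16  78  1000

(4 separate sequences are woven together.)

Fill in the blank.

10

The terms cycle through 4 interleaved subsequences.
Track A is 70, 66, 62, 58, which is subtracting 4 each time.
Track B is 1, 4, 9, 16, which is perfect squares starting at 1².
Track C is 27, 44, 61, 78, which is adding 17 each time.
Track D is 1, ?, 100, 1000, which is successive powers of 10.
The gap is track D's term 2; the rule gives 10.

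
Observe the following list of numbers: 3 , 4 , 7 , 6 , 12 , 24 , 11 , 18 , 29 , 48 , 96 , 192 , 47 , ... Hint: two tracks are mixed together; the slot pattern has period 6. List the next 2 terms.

76, 123

Reading positions in blocks of 6 reveals the pattern AAABBB — 2 tracks woven together.
Track A is 3, 4, 7, 11, 18, 29, 47, which is each term equals the sum of the previous two.
Track B is 6, 12, 24, 48, 96, 192, which is a geometric progression (common ratio 2).
The 14th slot belongs to track A; its 8th term is 76.
Position 15 falls in track A as its term 9, giving 123.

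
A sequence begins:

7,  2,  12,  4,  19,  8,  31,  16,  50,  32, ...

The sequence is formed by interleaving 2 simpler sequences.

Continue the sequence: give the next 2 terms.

81, 64

Positions 1, 3, 5, … form one subsequence and positions 2, 4, 6, … form another.
Track A: 7, 12, 19, 31, 50 — each term equals the sum of the previous two.
Track B: 2, 4, 8, 16, 32 — successive powers of 2.
The 11th slot belongs to track A; its 6th term is 81.
Position 12 → track B, term 6 = 64.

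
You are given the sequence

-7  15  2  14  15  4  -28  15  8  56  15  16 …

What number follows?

-112

Taking every 3rd term gives 3 separate tracks.
Subsequence A is -7, 14, -28, 56, which is a geometric progression (common ratio -2).
Subsequence B is 15, 15, 15, 15, which is always 15.
Subsequence C is 2, 4, 8, 16, which is powers 2^1, 2^2, 2^3, ….
Position 13 falls in subsequence A as its term 5, giving -112.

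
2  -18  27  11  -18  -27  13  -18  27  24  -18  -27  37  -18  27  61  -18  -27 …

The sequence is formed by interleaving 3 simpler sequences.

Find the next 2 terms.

Split by position mod 3 into 3 tracks.
Track A: 2, 11, 13, 24, 37, 61 (each term equals the sum of the previous two).
Track B: -18, -18, -18, -18, -18, -18 (constant -18).
Track C: 27, -27, 27, -27, 27, -27 (oscillating between 27 and -27).
Position 19 → track A, term 7 = 98.
Position 20 → track B, term 7 = -18.

98, -18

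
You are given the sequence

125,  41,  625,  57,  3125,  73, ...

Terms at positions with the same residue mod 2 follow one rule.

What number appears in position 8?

89

Odd-indexed and even-indexed terms follow separate rules.
Stream A = 125, 625, 3125: powers of 5.
Stream B = 41, 57, 73: linear: a_n = 25 + 16·n.
Term 8 comes from stream B (its 4th entry): 89.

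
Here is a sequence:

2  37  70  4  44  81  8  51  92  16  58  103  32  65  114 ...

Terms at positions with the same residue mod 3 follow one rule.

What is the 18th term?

Taking every 3rd term gives 3 separate tracks.
Subsequence A = 2, 4, 8, 16, 32: successive powers of 2.
Subsequence B = 37, 44, 51, 58, 65: arithmetic, step +7.
Subsequence C = 70, 81, 92, 103, 114: arithmetic with common difference +11.
The 18th slot belongs to subsequence C; its 6th term is 125.

125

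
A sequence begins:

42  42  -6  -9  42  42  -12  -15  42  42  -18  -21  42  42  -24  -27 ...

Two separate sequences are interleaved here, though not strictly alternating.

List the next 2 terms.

The slot pattern repeats as AABB (period 4), so there are 2 interleaved tracks.
Track A is 42, 42, 42, 42, 42, 42, 42, 42, which is the constant sequence 42.
Track B is -6, -9, -12, -15, -18, -21, -24, -27, which is arithmetic with common difference −3.
Position 17 falls in track A as its term 9, giving 42.
The 18th slot belongs to track A; its 10th term is 42.

42, 42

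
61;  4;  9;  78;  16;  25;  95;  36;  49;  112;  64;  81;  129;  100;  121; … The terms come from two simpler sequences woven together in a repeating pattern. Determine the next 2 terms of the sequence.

146, 144

Reading positions in blocks of 3 reveals the pattern ABB — 2 tracks woven together.
Track A: 61, 78, 95, 112, 129 (adding 17 each time).
Track B: 4, 9, 16, 25, 36, 49, 64, 81, 100, 121 (perfect squares starting at 2²).
Position 16 → track A, term 6 = 146.
Term 17 comes from track B (its 11th entry): 144.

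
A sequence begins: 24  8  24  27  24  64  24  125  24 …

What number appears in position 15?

Split by position mod 2 into 2 tracks.
Subsequence A: 24, 24, 24, 24, 24. The constant sequence 24.
Subsequence B: 8, 27, 64, 125. Perfect cubes starting at 2³.
Position 15 falls in subsequence A as its term 8, giving 24.

24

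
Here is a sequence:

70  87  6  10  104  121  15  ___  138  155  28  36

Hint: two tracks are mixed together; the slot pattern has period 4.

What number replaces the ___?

Positions follow the repeating pattern AABB; grouping by letter gives 2 tracks.
Track A: 70, 87, 104, 121, 138, 155 — arithmetic, step +17.
Track B: 6, 10, 15, ?, 28, 36 — triangular numbers n(n+1)/2 for n = 3, 4, ….
Filling track B at index 4 by its rule yields 21.

21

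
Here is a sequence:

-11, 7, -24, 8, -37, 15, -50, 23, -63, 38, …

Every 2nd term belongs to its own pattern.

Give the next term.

The terms cycle through 2 interleaved subsequences.
Subsequence A is -11, -24, -37, -50, -63, which is arithmetic with common difference −13.
Subsequence B is 7, 8, 15, 23, 38, which is Fibonacci-style (each term is the sum of the two before it).
Position 11 → subsequence A, term 6 = -76.

-76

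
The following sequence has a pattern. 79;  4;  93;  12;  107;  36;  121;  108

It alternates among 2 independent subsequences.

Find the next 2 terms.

The terms cycle through 2 interleaved subsequences.
Track A: 79, 93, 107, 121 (arithmetic, step +14).
Track B: 4, 12, 36, 108 (a geometric progression (common ratio 3)).
Position 9 falls in track A as its term 5, giving 135.
Position 10 falls in track B as its term 5, giving 324.

135, 324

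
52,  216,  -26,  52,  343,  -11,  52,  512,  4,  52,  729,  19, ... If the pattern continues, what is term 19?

52

Split by position mod 3: positions 1, 4, 7, … form one track, and each other residue class forms its own.
Subsequence A: 52, 52, 52, 52. Constant 52.
Subsequence B: 216, 343, 512, 729. Consecutive cubes n³ from n = 6.
Subsequence C: -26, -11, 4, 19. Arithmetic, step +15.
Position 19 → subsequence A, term 7 = 52.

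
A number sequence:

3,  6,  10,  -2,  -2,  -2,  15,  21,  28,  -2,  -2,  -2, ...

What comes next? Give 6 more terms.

Positions follow the repeating pattern AAABBB; grouping by letter gives 2 tracks.
Stream A = 3, 6, 10, 15, 21, 28: triangular numbers n(n+1)/2 for n = 2, 3, ….
Stream B = -2, -2, -2, -2, -2, -2: the constant sequence -2.
Term 13 comes from stream A (its 7th entry): 36.
Term 14 comes from stream A (its 8th entry): 45.
Position 15 falls in stream A as its term 9, giving 55.
Term 16 comes from stream B (its 7th entry): -2.
Term 17 comes from stream B (its 8th entry): -2.
Position 18 falls in stream B as its term 9, giving -2.

36, 45, 55, -2, -2, -2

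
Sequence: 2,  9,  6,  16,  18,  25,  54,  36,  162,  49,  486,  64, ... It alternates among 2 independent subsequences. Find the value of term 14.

Positions 1, 3, 5, … form one subsequence and positions 2, 4, 6, … form another.
Subsequence A: 2, 6, 18, 54, 162, 486 (geometric, ×3 each step).
Subsequence B: 9, 16, 25, 36, 49, 64 (the squares 3², 4², 5², …).
The 14th slot belongs to subsequence B; its 7th term is 81.

81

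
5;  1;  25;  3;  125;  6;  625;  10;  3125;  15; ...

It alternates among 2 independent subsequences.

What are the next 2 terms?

Split by position mod 2 into 2 tracks.
Track A = 5, 25, 125, 625, 3125: successive powers of 5.
Track B = 1, 3, 6, 10, 15: triangular numbers starting at T_1.
The 11th slot belongs to track A; its 6th term is 15625.
The 12th slot belongs to track B; its 6th term is 21.

15625, 21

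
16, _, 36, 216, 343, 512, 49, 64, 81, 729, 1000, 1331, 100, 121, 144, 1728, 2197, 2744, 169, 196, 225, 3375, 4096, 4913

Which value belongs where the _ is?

25

The slot pattern repeats as AAABBB (period 6), so there are 2 interleaved tracks.
Subsequence A is 16, ?, 36, 49, 64, 81, 100, 121, 144, 169, 196, 225, which is the squares 4², 5², 6², ….
Subsequence B is 216, 343, 512, 729, 1000, 1331, 1728, 2197, 2744, 3375, 4096, 4913, which is perfect cubes starting at 6³.
Filling subsequence A at index 2 by its rule yields 25.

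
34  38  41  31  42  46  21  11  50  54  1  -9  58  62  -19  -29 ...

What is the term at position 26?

The slot pattern repeats as AABB (period 4), so there are 2 interleaved tracks.
Stream A = 34, 38, 42, 46, 50, 54, 58, 62: arithmetic with common difference +4.
Stream B = 41, 31, 21, 11, 1, -9, -19, -29: arithmetic with common difference −10.
Position 26 → stream A, term 14 = 86.

86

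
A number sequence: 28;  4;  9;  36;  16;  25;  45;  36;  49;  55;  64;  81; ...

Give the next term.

Reading positions in blocks of 3 reveals the pattern ABB — 2 tracks woven together.
Track A: 28, 36, 45, 55 — triangular numbers n(n+1)/2 for n = 7, 8, ….
Track B: 4, 9, 16, 25, 36, 49, 64, 81 — the squares 2², 3², 4², ….
Position 13 falls in track A as its term 5, giving 66.

66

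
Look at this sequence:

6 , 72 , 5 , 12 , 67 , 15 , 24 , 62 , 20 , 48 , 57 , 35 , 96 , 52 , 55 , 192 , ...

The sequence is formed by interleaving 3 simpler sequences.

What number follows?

47

The terms cycle through 3 interleaved subsequences.
Stream A is 6, 12, 24, 48, 96, 192, which is a geometric progression (common ratio 2).
Stream B is 72, 67, 62, 57, 52, which is arithmetic, step −5.
Stream C is 5, 15, 20, 35, 55, which is each term equals the sum of the previous two.
Position 17 → stream B, term 6 = 47.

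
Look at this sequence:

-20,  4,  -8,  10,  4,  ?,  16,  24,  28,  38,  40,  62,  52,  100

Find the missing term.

14

Taking every 2nd term gives 2 separate tracks.
Track A: -20, -8, 4, 16, 28, 40, 52 — linear: a_n = -32 + 12·n.
Track B: 4, 10, ?, 24, 38, 62, 100 — Fibonacci-style (each term is the sum of the two before it).
Track B's pattern makes the blank 14.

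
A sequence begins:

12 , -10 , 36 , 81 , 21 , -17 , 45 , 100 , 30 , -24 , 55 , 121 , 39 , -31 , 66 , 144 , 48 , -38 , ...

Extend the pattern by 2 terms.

Split by position mod 4: positions 1, 5, 9, … form one track, and each other residue class forms its own.
Track A: 12, 21, 30, 39, 48. Arithmetic with common difference +9.
Track B: -10, -17, -24, -31, -38. Subtracting 7 each time.
Track C: 36, 45, 55, 66. The triangular numbers T_8, T_9, ….
Track D: 81, 100, 121, 144. Perfect squares starting at 9².
Position 19 → track C, term 5 = 78.
Position 20 falls in track D as its term 5, giving 169.

78, 169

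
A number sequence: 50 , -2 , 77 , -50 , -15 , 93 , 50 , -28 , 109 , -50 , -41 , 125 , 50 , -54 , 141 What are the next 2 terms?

-50, -67

Read the sequence 3 terms at a time; column i is its own pattern.
Stream A = 50, -50, 50, -50, 50: alternating ±50.
Stream B = -2, -15, -28, -41, -54: arithmetic, step −13.
Stream C = 77, 93, 109, 125, 141: linear: a_n = 61 + 16·n.
Position 16 falls in stream A as its term 6, giving -50.
Position 17 falls in stream B as its term 6, giving -67.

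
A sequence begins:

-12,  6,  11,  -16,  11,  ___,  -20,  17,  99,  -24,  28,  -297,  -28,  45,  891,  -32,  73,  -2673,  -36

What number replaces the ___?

-33

Read the sequence 3 terms at a time; column i is its own pattern.
Track A is -12, -16, -20, -24, -28, -32, -36, which is linear: a_n = -8 − 4·n.
Track B is 6, 11, 17, 28, 45, 73, which is a Fibonacci-like recurrence a_n = a_{n-1} + a_{n-2}.
Track C is 11, ?, 99, -297, 891, -2673, which is geometric, ×-3 each step.
The gap is track C's term 2; the rule gives -33.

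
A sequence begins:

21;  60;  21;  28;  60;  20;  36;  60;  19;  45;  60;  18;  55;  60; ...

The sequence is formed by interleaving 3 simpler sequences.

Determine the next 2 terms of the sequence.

Split by position mod 3 into 3 tracks.
Track A: 21, 28, 36, 45, 55 — triangular numbers starting at T_6.
Track B: 60, 60, 60, 60, 60 — the constant sequence 60.
Track C: 21, 20, 19, 18 — subtracting 1 each time.
Position 15 → track C, term 5 = 17.
Term 16 comes from track A (its 6th entry): 66.

17, 66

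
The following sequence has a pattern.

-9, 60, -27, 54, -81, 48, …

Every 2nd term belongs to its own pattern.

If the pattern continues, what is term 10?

36

Taking every 2nd term gives 2 separate tracks.
Track A: -9, -27, -81. Multiplying by 3 each time.
Track B: 60, 54, 48. Subtracting 6 each time.
Position 10 → track B, term 5 = 36.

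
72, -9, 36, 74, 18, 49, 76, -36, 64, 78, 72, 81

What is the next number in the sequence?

80

Read the sequence 3 terms at a time; column i is its own pattern.
Subsequence A = 72, 74, 76, 78: arithmetic with common difference +2.
Subsequence B = -9, 18, -36, 72: a geometric progression (common ratio -2).
Subsequence C = 36, 49, 64, 81: consecutive squares n² from n = 6.
The 13th slot belongs to subsequence A; its 5th term is 80.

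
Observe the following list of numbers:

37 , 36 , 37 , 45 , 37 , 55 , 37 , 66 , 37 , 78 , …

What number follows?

37

Split by position mod 2 into 2 tracks.
Track A: 37, 37, 37, 37, 37 (constant 37).
Track B: 36, 45, 55, 66, 78 (triangular numbers n(n+1)/2 for n = 8, 9, …).
The 11th slot belongs to track A; its 6th term is 37.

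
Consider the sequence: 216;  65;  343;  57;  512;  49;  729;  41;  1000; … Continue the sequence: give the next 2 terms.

33, 1331

Split by position mod 2 into 2 tracks.
Stream A: 216, 343, 512, 729, 1000 (perfect cubes starting at 6³).
Stream B: 65, 57, 49, 41 (arithmetic with common difference −8).
The 10th slot belongs to stream B; its 5th term is 33.
Position 11 falls in stream A as its term 6, giving 1331.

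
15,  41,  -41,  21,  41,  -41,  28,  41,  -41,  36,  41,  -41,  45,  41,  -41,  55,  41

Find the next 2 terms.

-41, 66

Reading positions in blocks of 3 reveals the pattern ABB — 2 tracks woven together.
Subsequence A = 15, 21, 28, 36, 45, 55: triangular numbers starting at T_5.
Subsequence B = 41, -41, 41, -41, 41, -41, 41, -41, 41, -41, 41: the oscillation 41·(−1)^(n+1).
The 18th slot belongs to subsequence B; its 12th term is -41.
Position 19 falls in subsequence A as its term 7, giving 66.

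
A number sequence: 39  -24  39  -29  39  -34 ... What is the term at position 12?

Split by position mod 2 into 2 tracks.
Subsequence A: 39, 39, 39 (always 39).
Subsequence B: -24, -29, -34 (subtracting 5 each time).
Term 12 comes from subsequence B (its 6th entry): -49.

-49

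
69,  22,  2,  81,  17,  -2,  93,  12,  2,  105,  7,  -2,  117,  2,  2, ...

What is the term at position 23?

Split by position mod 3: positions 1, 4, 7, … form one track, and each other residue class forms its own.
Track A: 69, 81, 93, 105, 117 (arithmetic with common difference +12).
Track B: 22, 17, 12, 7, 2 (subtracting 5 each time).
Track C: 2, -2, 2, -2, 2 (oscillating between 2 and -2).
The 23rd slot belongs to track B; its 8th term is -13.

-13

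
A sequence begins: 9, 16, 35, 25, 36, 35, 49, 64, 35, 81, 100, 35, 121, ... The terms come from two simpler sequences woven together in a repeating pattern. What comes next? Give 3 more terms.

144, 35, 169

Positions follow the repeating pattern AAB; grouping by letter gives 2 tracks.
Subsequence A: 9, 16, 25, 36, 49, 64, 81, 100, 121 — the squares 3², 4², 5², ….
Subsequence B: 35, 35, 35, 35 — the constant sequence 35.
The 14th slot belongs to subsequence A; its 10th term is 144.
Position 15 → subsequence B, term 5 = 35.
The 16th slot belongs to subsequence A; its 11th term is 169.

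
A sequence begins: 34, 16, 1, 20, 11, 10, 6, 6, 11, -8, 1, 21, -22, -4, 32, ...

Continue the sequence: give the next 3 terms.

-36, -9, 53

Split by position mod 3: positions 1, 4, 7, … form one track, and each other residue class forms its own.
Track A is 34, 20, 6, -8, -22, which is arithmetic with common difference −14.
Track B is 16, 11, 6, 1, -4, which is linear: a_n = 21 − 5·n.
Track C is 1, 10, 11, 21, 32, which is a Fibonacci-like recurrence a_n = a_{n-1} + a_{n-2}.
Term 16 comes from track A (its 6th entry): -36.
Position 17 → track B, term 6 = -9.
The 18th slot belongs to track C; its 6th term is 53.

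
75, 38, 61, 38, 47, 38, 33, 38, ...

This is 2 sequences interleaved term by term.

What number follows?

19

Split by position mod 2 into 2 tracks.
Track A is 75, 61, 47, 33, which is arithmetic, step −14.
Track B is 38, 38, 38, 38, which is always 38.
Term 9 comes from track A (its 5th entry): 19.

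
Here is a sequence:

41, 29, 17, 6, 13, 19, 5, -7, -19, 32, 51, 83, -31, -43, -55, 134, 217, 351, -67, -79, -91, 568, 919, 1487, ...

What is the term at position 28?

2406

The slot pattern repeats as AAABBB (period 6), so there are 2 interleaved tracks.
Track A: 41, 29, 17, 5, -7, -19, -31, -43, -55, -67, -79, -91. Arithmetic, step −12.
Track B: 6, 13, 19, 32, 51, 83, 134, 217, 351, 568, 919, 1487. Fibonacci-style (each term is the sum of the two before it).
Position 28 → track B, term 13 = 2406.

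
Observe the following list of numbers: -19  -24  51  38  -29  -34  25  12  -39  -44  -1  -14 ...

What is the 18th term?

-64

Reading positions in blocks of 4 reveals the pattern AABB — 2 tracks woven together.
Track A: -19, -24, -29, -34, -39, -44 — linear: a_n = -14 − 5·n.
Track B: 51, 38, 25, 12, -1, -14 — linear: a_n = 64 − 13·n.
Position 18 → track A, term 10 = -64.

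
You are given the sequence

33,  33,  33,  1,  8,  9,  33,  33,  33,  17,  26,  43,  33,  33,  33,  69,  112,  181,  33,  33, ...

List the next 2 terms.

The slot pattern repeats as AAABBB (period 6), so there are 2 interleaved tracks.
Track A: 33, 33, 33, 33, 33, 33, 33, 33, 33, 33, 33 (constant 33).
Track B: 1, 8, 9, 17, 26, 43, 69, 112, 181 (Fibonacci-style (each term is the sum of the two before it)).
The 21st slot belongs to track A; its 12th term is 33.
Position 22 → track B, term 10 = 293.

33, 293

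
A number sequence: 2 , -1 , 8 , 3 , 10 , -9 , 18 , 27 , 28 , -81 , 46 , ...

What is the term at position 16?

2187

Odd-indexed and even-indexed terms follow separate rules.
Track A = 2, 8, 10, 18, 28, 46: a Fibonacci-like recurrence a_n = a_{n-1} + a_{n-2}.
Track B = -1, 3, -9, 27, -81: geometric, ×-3 each step.
The 16th slot belongs to track B; its 8th term is 2187.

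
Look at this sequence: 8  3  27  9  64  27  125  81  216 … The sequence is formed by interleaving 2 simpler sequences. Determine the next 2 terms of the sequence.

Positions 1, 3, 5, … form one subsequence and positions 2, 4, 6, … form another.
Track A is 8, 27, 64, 125, 216, which is consecutive cubes n³ from n = 2.
Track B is 3, 9, 27, 81, which is powers 3^1, 3^2, 3^3, ….
Term 10 comes from track B (its 5th entry): 243.
Term 11 comes from track A (its 6th entry): 343.

243, 343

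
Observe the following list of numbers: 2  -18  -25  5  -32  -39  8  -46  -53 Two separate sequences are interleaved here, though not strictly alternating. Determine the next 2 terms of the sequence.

The slot pattern repeats as ABB (period 3), so there are 2 interleaved tracks.
Stream A: 2, 5, 8 (linear: a_n = -1 + 3·n).
Stream B: -18, -25, -32, -39, -46, -53 (arithmetic with common difference −7).
Position 10 falls in stream A as its term 4, giving 11.
Term 11 comes from stream B (its 7th entry): -60.

11, -60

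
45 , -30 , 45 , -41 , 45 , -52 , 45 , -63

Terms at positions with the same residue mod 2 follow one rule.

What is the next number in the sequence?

45

Odd-indexed and even-indexed terms follow separate rules.
Track A is 45, 45, 45, 45, which is constant 45.
Track B is -30, -41, -52, -63, which is subtracting 11 each time.
The 9th slot belongs to track A; its 5th term is 45.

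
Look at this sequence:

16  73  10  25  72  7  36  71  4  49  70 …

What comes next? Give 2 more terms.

1, 64

Split by position mod 3: positions 1, 4, 7, … form one track, and each other residue class forms its own.
Track A: 16, 25, 36, 49 (the squares 4², 5², 6², …).
Track B: 73, 72, 71, 70 (arithmetic with common difference −1).
Track C: 10, 7, 4 (subtracting 3 each time).
The 12th slot belongs to track C; its 4th term is 1.
Position 13 falls in track A as its term 5, giving 64.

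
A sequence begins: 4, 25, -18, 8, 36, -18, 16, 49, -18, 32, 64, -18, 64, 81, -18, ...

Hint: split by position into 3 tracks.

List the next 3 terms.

128, 100, -18

Taking every 3rd term gives 3 separate tracks.
Track A = 4, 8, 16, 32, 64: successive powers of 2.
Track B = 25, 36, 49, 64, 81: consecutive squares n² from n = 5.
Track C = -18, -18, -18, -18, -18: constant -18.
Position 16 falls in track A as its term 6, giving 128.
Position 17 → track B, term 6 = 100.
The 18th slot belongs to track C; its 6th term is -18.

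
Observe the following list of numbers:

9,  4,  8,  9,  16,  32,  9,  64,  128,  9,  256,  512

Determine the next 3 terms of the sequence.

9, 1024, 2048

The slot pattern repeats as ABB (period 3), so there are 2 interleaved tracks.
Track A is 9, 9, 9, 9, which is the constant sequence 9.
Track B is 4, 8, 16, 32, 64, 128, 256, 512, which is powers of 2.
Position 13 → track A, term 5 = 9.
The 14th slot belongs to track B; its 9th term is 1024.
Term 15 comes from track B (its 10th entry): 2048.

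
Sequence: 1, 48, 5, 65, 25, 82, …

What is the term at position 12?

Split by position mod 2 into 2 tracks.
Track A is 1, 5, 25, which is powers of 5.
Track B is 48, 65, 82, which is adding 17 each time.
Position 12 falls in track B as its term 6, giving 133.

133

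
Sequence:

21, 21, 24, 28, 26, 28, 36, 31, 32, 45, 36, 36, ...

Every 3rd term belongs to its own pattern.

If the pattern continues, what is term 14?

41

Split by position mod 3 into 3 tracks.
Track A: 21, 28, 36, 45 (triangular numbers n(n+1)/2 for n = 6, 7, …).
Track B: 21, 26, 31, 36 (adding 5 each time).
Track C: 24, 28, 32, 36 (arithmetic with common difference +4).
Position 14 → track B, term 5 = 41.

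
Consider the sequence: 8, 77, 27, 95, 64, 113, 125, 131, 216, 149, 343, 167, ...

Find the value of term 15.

729

Positions 1, 3, 5, … form one subsequence and positions 2, 4, 6, … form another.
Track A: 8, 27, 64, 125, 216, 343 (consecutive cubes n³ from n = 2).
Track B: 77, 95, 113, 131, 149, 167 (adding 18 each time).
Term 15 comes from track A (its 8th entry): 729.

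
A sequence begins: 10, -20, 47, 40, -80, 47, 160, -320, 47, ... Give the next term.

640

The slot pattern repeats as AAB (period 3), so there are 2 interleaved tracks.
Subsequence A: 10, -20, 40, -80, 160, -320. Geometric with ratio -2.
Subsequence B: 47, 47, 47. The constant sequence 47.
Position 10 → subsequence A, term 7 = 640.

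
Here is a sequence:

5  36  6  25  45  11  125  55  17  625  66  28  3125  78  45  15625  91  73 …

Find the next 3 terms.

78125, 105, 118

Taking every 3rd term gives 3 separate tracks.
Track A = 5, 25, 125, 625, 3125, 15625: geometric, ×5 each step.
Track B = 36, 45, 55, 66, 78, 91: triangular numbers n(n+1)/2 for n = 8, 9, ….
Track C = 6, 11, 17, 28, 45, 73: each term equals the sum of the previous two.
Position 19 falls in track A as its term 7, giving 78125.
Position 20 falls in track B as its term 7, giving 105.
Position 21 falls in track C as its term 7, giving 118.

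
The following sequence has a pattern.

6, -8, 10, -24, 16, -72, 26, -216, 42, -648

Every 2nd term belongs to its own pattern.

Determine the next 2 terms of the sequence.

Taking every 2nd term gives 2 separate tracks.
Subsequence A: 6, 10, 16, 26, 42 (Fibonacci-style (each term is the sum of the two before it)).
Subsequence B: -8, -24, -72, -216, -648 (geometric with ratio 3).
Term 11 comes from subsequence A (its 6th entry): 68.
The 12th slot belongs to subsequence B; its 6th term is -1944.

68, -1944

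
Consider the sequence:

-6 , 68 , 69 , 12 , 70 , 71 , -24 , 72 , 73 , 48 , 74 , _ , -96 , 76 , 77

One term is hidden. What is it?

75

Positions follow the repeating pattern ABB; grouping by letter gives 2 tracks.
Subsequence A: -6, 12, -24, 48, -96 — geometric with ratio -2.
Subsequence B: 68, 69, 70, 71, 72, 73, 74, ?, 76, 77 — arithmetic with common difference +1.
So the missing entry in subsequence B is 75.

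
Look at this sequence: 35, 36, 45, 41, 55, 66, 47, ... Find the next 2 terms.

Positions follow the repeating pattern ABB; grouping by letter gives 2 tracks.
Track A is 35, 41, 47, which is arithmetic with common difference +6.
Track B is 36, 45, 55, 66, which is the triangular numbers T_8, T_9, ….
Position 8 falls in track B as its term 5, giving 78.
Position 9 falls in track B as its term 6, giving 91.

78, 91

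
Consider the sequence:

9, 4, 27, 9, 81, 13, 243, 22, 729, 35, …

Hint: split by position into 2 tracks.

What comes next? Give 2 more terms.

2187, 57

Odd-indexed and even-indexed terms follow separate rules.
Stream A is 9, 27, 81, 243, 729, which is successive powers of 3.
Stream B is 4, 9, 13, 22, 35, which is Fibonacci-style (each term is the sum of the two before it).
The 11th slot belongs to stream A; its 6th term is 2187.
Position 12 → stream B, term 6 = 57.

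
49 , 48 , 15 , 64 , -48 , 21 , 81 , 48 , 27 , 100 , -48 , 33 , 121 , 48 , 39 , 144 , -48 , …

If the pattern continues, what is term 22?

Read the sequence 3 terms at a time; column i is its own pattern.
Track A is 49, 64, 81, 100, 121, 144, which is consecutive squares n² from n = 7.
Track B is 48, -48, 48, -48, 48, -48, which is alternating ±48.
Track C is 15, 21, 27, 33, 39, which is arithmetic, step +6.
Term 22 comes from track A (its 8th entry): 196.

196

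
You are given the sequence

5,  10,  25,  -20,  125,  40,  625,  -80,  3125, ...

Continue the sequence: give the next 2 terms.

160, 15625

Odd-indexed and even-indexed terms follow separate rules.
Track A: 5, 25, 125, 625, 3125 (successive powers of 5).
Track B: 10, -20, 40, -80 (geometric, ×-2 each step).
Term 10 comes from track B (its 5th entry): 160.
Position 11 falls in track A as its term 6, giving 15625.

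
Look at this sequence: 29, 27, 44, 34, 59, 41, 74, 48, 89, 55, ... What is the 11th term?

104

The terms cycle through 2 interleaved subsequences.
Track A is 29, 44, 59, 74, 89, which is adding 15 each time.
Track B is 27, 34, 41, 48, 55, which is adding 7 each time.
The 11th slot belongs to track A; its 6th term is 104.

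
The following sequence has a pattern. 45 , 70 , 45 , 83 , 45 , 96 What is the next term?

Positions 1, 3, 5, … form one subsequence and positions 2, 4, 6, … form another.
Track A is 45, 45, 45, which is always 45.
Track B is 70, 83, 96, which is linear: a_n = 57 + 13·n.
Position 7 → track A, term 4 = 45.

45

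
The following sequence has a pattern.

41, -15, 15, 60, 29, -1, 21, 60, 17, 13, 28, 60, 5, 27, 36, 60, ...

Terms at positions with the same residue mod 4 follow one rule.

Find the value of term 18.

41

Split by position mod 4: positions 1, 5, 9, … form one track, and each other residue class forms its own.
Track A is 41, 29, 17, 5, which is arithmetic with common difference −12.
Track B is -15, -1, 13, 27, which is arithmetic, step +14.
Track C is 15, 21, 28, 36, which is the triangular numbers T_5, T_6, ….
Track D is 60, 60, 60, 60, which is always 60.
Term 18 comes from track B (its 5th entry): 41.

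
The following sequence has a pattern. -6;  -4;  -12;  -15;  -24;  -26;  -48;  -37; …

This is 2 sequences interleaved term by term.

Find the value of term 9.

-96

Taking every 2nd term gives 2 separate tracks.
Track A is -6, -12, -24, -48, which is geometric with ratio 2.
Track B is -4, -15, -26, -37, which is arithmetic, step −11.
Term 9 comes from track A (its 5th entry): -96.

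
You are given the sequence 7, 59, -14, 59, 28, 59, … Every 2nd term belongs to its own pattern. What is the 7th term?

-56

Odd-indexed and even-indexed terms follow separate rules.
Track A: 7, -14, 28. Multiplying by -2 each time.
Track B: 59, 59, 59. Always 59.
The 7th slot belongs to track A; its 4th term is -56.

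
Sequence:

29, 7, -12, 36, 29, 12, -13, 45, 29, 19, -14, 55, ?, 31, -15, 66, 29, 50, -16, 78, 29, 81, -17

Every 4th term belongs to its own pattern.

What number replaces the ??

Split by position mod 4: positions 1, 5, 9, … form one track, and each other residue class forms its own.
Track A: 29, 29, 29, ?, 29, 29 — always 29.
Track B: 7, 12, 19, 31, 50, 81 — each term equals the sum of the previous two.
Track C: -12, -13, -14, -15, -16, -17 — arithmetic with common difference −1.
Track D: 36, 45, 55, 66, 78 — triangular numbers starting at T_8.
So the missing entry in track A is 29.

29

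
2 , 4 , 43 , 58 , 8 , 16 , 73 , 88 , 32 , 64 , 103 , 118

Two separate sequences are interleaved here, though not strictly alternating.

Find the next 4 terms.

128, 256, 133, 148

Reading positions in blocks of 4 reveals the pattern AABB — 2 tracks woven together.
Track A: 2, 4, 8, 16, 32, 64 — powers of 2.
Track B: 43, 58, 73, 88, 103, 118 — arithmetic with common difference +15.
Term 13 comes from track A (its 7th entry): 128.
Term 14 comes from track A (its 8th entry): 256.
Position 15 → track B, term 7 = 133.
Term 16 comes from track B (its 8th entry): 148.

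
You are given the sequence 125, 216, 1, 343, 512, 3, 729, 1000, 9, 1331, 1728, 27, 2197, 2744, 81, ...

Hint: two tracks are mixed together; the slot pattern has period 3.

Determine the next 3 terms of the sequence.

3375, 4096, 243

The slot pattern repeats as AAB (period 3), so there are 2 interleaved tracks.
Subsequence A: 125, 216, 343, 512, 729, 1000, 1331, 1728, 2197, 2744 — consecutive cubes n³ from n = 5.
Subsequence B: 1, 3, 9, 27, 81 — a geometric progression (common ratio 3).
The 16th slot belongs to subsequence A; its 11th term is 3375.
Position 17 falls in subsequence A as its term 12, giving 4096.
Position 18 falls in subsequence B as its term 6, giving 243.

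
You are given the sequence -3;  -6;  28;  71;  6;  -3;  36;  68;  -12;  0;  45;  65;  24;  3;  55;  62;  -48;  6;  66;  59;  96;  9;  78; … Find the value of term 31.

The terms cycle through 4 interleaved subsequences.
Stream A: -3, 6, -12, 24, -48, 96 (geometric, ×-2 each step).
Stream B: -6, -3, 0, 3, 6, 9 (linear: a_n = -9 + 3·n).
Stream C: 28, 36, 45, 55, 66, 78 (triangular numbers n(n+1)/2 for n = 7, 8, …).
Stream D: 71, 68, 65, 62, 59 (arithmetic with common difference −3).
Term 31 comes from stream C (its 8th entry): 105.

105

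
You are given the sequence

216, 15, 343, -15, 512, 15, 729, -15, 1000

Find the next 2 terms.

Odd-indexed and even-indexed terms follow separate rules.
Subsequence A: 216, 343, 512, 729, 1000 — the cubes 6³, 7³, 8³, ….
Subsequence B: 15, -15, 15, -15 — the oscillation 15·(−1)^(n+1).
Position 10 falls in subsequence B as its term 5, giving 15.
The 11th slot belongs to subsequence A; its 6th term is 1331.

15, 1331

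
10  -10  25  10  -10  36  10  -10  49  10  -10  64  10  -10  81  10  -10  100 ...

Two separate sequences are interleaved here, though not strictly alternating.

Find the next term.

10

Positions follow the repeating pattern AAB; grouping by letter gives 2 tracks.
Stream A is 10, -10, 10, -10, 10, -10, 10, -10, 10, -10, 10, -10, which is oscillating between 10 and -10.
Stream B is 25, 36, 49, 64, 81, 100, which is perfect squares starting at 5².
Term 19 comes from stream A (its 13th entry): 10.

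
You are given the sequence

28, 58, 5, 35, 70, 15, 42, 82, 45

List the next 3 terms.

The terms cycle through 3 interleaved subsequences.
Track A: 28, 35, 42 — linear: a_n = 21 + 7·n.
Track B: 58, 70, 82 — arithmetic, step +12.
Track C: 5, 15, 45 — a geometric progression (common ratio 3).
The 10th slot belongs to track A; its 4th term is 49.
Position 11 falls in track B as its term 4, giving 94.
Term 12 comes from track C (its 4th entry): 135.

49, 94, 135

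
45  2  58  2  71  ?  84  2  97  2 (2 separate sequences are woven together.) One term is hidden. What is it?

Split by position mod 2 into 2 tracks.
Subsequence A = 45, 58, 71, 84, 97: adding 13 each time.
Subsequence B = 2, 2, ?, 2, 2: always 2.
So the missing entry in subsequence B is 2.

2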